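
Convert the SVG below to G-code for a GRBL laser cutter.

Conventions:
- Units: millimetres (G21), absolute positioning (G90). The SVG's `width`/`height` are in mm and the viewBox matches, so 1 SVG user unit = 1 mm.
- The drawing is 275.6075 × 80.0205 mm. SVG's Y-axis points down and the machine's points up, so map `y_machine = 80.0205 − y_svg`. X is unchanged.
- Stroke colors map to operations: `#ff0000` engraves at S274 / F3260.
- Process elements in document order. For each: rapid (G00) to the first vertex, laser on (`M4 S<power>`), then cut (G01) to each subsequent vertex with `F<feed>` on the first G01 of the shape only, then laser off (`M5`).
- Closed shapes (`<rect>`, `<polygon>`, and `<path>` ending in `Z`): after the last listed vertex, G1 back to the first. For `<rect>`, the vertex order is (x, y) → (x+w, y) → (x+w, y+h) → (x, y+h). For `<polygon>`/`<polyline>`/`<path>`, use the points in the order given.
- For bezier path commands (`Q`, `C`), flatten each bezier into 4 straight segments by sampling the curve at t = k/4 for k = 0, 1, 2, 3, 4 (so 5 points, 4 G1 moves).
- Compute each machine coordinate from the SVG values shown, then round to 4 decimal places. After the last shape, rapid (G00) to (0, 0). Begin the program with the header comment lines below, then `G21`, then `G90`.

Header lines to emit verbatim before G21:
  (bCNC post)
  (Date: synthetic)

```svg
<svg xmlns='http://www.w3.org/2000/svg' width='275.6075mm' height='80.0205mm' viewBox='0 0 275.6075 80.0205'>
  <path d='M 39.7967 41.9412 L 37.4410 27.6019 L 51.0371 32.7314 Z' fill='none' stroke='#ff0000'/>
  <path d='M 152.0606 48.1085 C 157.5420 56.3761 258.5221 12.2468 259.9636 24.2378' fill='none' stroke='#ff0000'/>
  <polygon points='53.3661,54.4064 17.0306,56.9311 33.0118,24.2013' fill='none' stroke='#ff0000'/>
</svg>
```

viewBox `0 0 275.6075 80.0205` with mm width/height → 1 unit = 1 mm. Flip: y_m = 80.0205 − y_svg.

**Shape 1** — `<path>` regular polygon, stroke `#ff0000` → engrave (S274, F3260). Machine vertices: (39.7967,38.0793) → (37.4410,52.4186) → (51.0371,47.2891) → (39.7967,38.0793). Closed: final G1 returns to the first vertex.

**Shape 2** — `<path>` cubic bezier, stroke `#ff0000` → engrave (S274, F3260). Control points (SVG): P0=(152.0606,48.1085), P1=(157.5420,56.3761), P2=(258.5221,12.2468), P3=(259.9636,24.2378); sampled at t=k/4. Machine vertices: (152.0606,31.9120) → (171.0302,33.8401) → (207.5271,45.2436) → (243.2664,55.9490) → (259.9636,55.7827). Open path.

**Shape 3** — `<polygon>` regular polygon, stroke `#ff0000` → engrave (S274, F3260). Machine vertices: (53.3661,25.6141) → (17.0306,23.0894) → (33.0118,55.8192) → (53.3661,25.6141). Closed: final G1 returns to the first vertex.

(bCNC post)
(Date: synthetic)
G21
G90
G00 X39.7967 Y38.0793
M4 S274
G01 X37.4410 Y52.4186 F3260
G01 X51.0371 Y47.2891
G01 X39.7967 Y38.0793
M5
G00 X152.0606 Y31.9120
M4 S274
G01 X171.0302 Y33.8401 F3260
G01 X207.5271 Y45.2436
G01 X243.2664 Y55.9490
G01 X259.9636 Y55.7827
M5
G00 X53.3661 Y25.6141
M4 S274
G01 X17.0306 Y23.0894 F3260
G01 X33.0118 Y55.8192
G01 X53.3661 Y25.6141
M5
G00 X0.0000 Y0.0000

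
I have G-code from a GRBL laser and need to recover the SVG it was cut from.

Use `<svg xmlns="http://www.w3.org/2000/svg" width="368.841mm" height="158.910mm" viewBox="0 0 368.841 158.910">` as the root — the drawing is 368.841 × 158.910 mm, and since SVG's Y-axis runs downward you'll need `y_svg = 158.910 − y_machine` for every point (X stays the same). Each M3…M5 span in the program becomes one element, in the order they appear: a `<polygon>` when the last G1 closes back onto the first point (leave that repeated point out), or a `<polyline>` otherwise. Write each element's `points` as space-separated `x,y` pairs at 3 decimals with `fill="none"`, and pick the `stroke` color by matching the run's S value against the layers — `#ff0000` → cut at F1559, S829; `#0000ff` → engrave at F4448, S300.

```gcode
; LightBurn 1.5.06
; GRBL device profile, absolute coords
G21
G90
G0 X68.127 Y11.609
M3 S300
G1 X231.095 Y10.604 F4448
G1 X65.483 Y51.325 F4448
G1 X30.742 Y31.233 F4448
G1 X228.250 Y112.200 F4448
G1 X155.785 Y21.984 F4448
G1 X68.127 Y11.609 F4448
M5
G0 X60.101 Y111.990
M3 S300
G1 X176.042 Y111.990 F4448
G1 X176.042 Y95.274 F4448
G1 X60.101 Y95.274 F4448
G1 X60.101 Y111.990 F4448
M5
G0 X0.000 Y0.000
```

<svg xmlns="http://www.w3.org/2000/svg" width="368.841mm" height="158.910mm" viewBox="0 0 368.841 158.910">
  <polygon points="68.127,147.301 231.095,148.306 65.483,107.585 30.742,127.677 228.250,46.710 155.785,136.926" fill="none" stroke="#0000ff"/>
  <polygon points="60.101,46.920 176.042,46.920 176.042,63.636 60.101,63.636" fill="none" stroke="#0000ff"/>
</svg>

y_svg = 158.910 − y_m. Every run uses S300, so all elements get stroke `#0000ff` (engrave).

[1] closed run; points: 68.127,147.301 231.095,148.306 65.483,107.585 30.742,127.677 228.250,46.710 155.785,136.926

[2] closed run; points: 60.101,46.920 176.042,46.920 176.042,63.636 60.101,63.636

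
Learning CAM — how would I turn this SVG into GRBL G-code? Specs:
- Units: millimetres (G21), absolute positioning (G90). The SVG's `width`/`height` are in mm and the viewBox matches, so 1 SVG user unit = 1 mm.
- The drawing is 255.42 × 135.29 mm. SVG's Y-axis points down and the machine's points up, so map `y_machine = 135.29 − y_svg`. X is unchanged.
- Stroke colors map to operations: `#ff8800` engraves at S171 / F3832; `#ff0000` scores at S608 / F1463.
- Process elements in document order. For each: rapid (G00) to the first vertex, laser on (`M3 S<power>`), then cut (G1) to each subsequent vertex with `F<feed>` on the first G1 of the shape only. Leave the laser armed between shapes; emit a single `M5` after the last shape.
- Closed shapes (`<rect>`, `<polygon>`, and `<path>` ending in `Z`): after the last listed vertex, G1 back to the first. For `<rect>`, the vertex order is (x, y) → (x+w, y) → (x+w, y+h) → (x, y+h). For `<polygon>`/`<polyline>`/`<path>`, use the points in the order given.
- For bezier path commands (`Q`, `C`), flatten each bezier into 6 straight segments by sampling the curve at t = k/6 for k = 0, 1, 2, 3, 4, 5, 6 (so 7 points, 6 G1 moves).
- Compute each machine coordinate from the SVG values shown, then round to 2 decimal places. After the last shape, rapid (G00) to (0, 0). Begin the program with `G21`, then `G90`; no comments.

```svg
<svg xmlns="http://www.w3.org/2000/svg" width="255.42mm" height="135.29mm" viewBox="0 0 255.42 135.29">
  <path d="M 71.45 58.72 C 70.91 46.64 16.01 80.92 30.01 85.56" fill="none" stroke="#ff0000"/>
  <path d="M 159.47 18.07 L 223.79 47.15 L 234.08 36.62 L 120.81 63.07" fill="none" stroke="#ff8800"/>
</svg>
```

G21
G90
G00 X71.45 Y76.57
M3 S608
G1 X67.22 Y79.10 F1463
G1 X57.36 Y76.01
G1 X45.28 Y69.42
G1 X34.41 Y61.44
G1 X28.18 Y54.17
G1 X30.01 Y49.73
G00 X159.47 Y117.22
M3 S171
G1 X223.79 Y88.14 F3832
G1 X234.08 Y98.67
G1 X120.81 Y72.22
M5
G00 X0.00 Y0.00

Since the viewBox matches the mm dimensions, user units are millimetres directly. The only transform is the Y-flip y_m = 135.29 − y_svg.

Shape 1 is a cubic bezier drawn with `<path>`. Its stroke #ff0000 means score at S608, F1463. After flipping Y the toolpath is (71.45,76.57) → (67.22,79.10) → (57.36,76.01) → (45.28,69.42) → (34.41,61.44) → (28.18,54.17) → (30.01,49.73).

Shape 2 is a open polyline drawn with `<path>`. Its stroke #ff8800 means engrave at S171, F3832. After flipping Y the toolpath is (159.47,117.22) → (223.79,88.14) → (234.08,98.67) → (120.81,72.22).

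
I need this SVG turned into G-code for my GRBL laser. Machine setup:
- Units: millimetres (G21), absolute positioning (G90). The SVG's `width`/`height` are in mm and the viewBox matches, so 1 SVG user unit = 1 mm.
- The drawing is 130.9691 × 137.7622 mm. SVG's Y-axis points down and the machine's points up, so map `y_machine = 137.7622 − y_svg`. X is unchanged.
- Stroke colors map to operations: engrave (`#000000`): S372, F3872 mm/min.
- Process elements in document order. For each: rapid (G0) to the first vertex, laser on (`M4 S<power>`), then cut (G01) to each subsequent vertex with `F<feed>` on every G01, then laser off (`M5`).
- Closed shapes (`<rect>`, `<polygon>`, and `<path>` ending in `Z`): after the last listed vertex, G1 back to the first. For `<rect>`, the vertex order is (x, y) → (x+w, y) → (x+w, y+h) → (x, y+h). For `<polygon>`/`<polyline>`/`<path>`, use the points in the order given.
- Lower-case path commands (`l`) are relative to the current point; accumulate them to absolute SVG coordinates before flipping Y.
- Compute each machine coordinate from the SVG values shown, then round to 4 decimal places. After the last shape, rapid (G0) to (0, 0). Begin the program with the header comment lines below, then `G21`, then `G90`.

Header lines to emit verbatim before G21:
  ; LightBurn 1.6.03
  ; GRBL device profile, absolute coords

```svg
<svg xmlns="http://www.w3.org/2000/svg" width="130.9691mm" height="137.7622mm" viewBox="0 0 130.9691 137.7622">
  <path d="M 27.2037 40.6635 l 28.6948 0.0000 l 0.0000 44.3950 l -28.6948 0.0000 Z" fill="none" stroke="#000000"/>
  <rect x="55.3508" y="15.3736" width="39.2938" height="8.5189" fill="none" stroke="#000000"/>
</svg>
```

1 u = 1 mm; y_m = 137.7622 − y.

[1] `<path>` rectangle, #000000→engrave S372 F3872: (27.2037,97.0987) → (55.8985,97.0987) → (55.8985,52.7037) → (27.2037,52.7037) → (27.2037,97.0987) (closed)

[2] `<rect>` rectangle, #000000→engrave S372 F3872: (55.3508,122.3886) → (94.6446,122.3886) → (94.6446,113.8697) → (55.3508,113.8697) → (55.3508,122.3886) (closed)

; LightBurn 1.6.03
; GRBL device profile, absolute coords
G21
G90
G0 X27.2037 Y97.0987
M4 S372
G01 X55.8985 Y97.0987 F3872
G01 X55.8985 Y52.7037 F3872
G01 X27.2037 Y52.7037 F3872
G01 X27.2037 Y97.0987 F3872
M5
G0 X55.3508 Y122.3886
M4 S372
G01 X94.6446 Y122.3886 F3872
G01 X94.6446 Y113.8697 F3872
G01 X55.3508 Y113.8697 F3872
G01 X55.3508 Y122.3886 F3872
M5
G0 X0.0000 Y0.0000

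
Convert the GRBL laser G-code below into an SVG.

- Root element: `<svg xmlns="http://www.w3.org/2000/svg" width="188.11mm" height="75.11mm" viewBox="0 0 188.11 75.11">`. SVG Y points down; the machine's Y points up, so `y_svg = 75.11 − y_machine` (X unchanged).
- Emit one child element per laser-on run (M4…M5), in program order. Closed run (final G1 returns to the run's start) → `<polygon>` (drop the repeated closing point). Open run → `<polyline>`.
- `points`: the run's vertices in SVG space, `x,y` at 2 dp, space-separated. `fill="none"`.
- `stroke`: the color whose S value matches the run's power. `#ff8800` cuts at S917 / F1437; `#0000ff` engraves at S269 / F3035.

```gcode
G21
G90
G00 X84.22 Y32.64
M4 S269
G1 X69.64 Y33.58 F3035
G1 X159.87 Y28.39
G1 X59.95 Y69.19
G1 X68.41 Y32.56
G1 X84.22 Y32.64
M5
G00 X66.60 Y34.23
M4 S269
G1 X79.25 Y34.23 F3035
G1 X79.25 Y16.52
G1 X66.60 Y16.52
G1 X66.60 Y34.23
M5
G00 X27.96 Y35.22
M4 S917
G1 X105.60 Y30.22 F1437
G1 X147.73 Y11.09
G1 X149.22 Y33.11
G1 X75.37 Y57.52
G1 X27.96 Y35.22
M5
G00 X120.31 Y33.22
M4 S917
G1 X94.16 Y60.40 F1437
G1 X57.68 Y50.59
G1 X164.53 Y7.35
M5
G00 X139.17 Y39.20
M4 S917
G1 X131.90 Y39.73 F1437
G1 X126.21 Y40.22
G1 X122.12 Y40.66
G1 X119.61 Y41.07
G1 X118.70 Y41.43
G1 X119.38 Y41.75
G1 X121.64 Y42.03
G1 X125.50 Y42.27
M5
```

<svg xmlns="http://www.w3.org/2000/svg" width="188.11mm" height="75.11mm" viewBox="0 0 188.11 75.11">
  <polygon points="84.22,42.47 69.64,41.53 159.87,46.72 59.95,5.92 68.41,42.55" fill="none" stroke="#0000ff"/>
  <polygon points="66.60,40.88 79.25,40.88 79.25,58.59 66.60,58.59" fill="none" stroke="#0000ff"/>
  <polygon points="27.96,39.89 105.60,44.89 147.73,64.02 149.22,42.00 75.37,17.59" fill="none" stroke="#ff8800"/>
  <polyline points="120.31,41.89 94.16,14.71 57.68,24.52 164.53,67.76" fill="none" stroke="#ff8800"/>
  <polyline points="139.17,35.91 131.90,35.38 126.21,34.89 122.12,34.45 119.61,34.04 118.70,33.68 119.38,33.36 121.64,33.08 125.50,32.84" fill="none" stroke="#ff8800"/>
</svg>

Each laser-on run becomes one SVG element. Flip Y back into SVG space with y_svg = 75.11 − y_machine.

Run 1: the run's S269 means `#0000ff` (engrave). The run returns to its start, so emit a `<polygon>` with points (Y-flipped): 84.22,42.47 69.64,41.53 159.87,46.72 59.95,5.92 68.41,42.55.

Run 2: power S269 maps to stroke `#0000ff` (engrave). The run returns to its start, so emit a `<polygon>` with points (Y-flipped): 66.60,40.88 79.25,40.88 79.25,58.59 66.60,58.59.

Run 3: the run's S917 means `#ff8800` (cut). The run returns to its start, so emit a `<polygon>` with points (Y-flipped): 27.96,39.89 105.60,44.89 147.73,64.02 149.22,42.00 75.37,17.59.

Run 4: S917 ⇒ cut layer `#ff8800`. The run is open, so emit a `<polyline>` with points (Y-flipped): 120.31,41.89 94.16,14.71 57.68,24.52 164.53,67.76.

Run 5: power S917 maps to stroke `#ff8800` (cut). The run is open, so emit a `<polyline>` with points (Y-flipped): 139.17,35.91 131.90,35.38 126.21,34.89 122.12,34.45 119.61,34.04 118.70,33.68 119.38,33.36 121.64,33.08 125.50,32.84.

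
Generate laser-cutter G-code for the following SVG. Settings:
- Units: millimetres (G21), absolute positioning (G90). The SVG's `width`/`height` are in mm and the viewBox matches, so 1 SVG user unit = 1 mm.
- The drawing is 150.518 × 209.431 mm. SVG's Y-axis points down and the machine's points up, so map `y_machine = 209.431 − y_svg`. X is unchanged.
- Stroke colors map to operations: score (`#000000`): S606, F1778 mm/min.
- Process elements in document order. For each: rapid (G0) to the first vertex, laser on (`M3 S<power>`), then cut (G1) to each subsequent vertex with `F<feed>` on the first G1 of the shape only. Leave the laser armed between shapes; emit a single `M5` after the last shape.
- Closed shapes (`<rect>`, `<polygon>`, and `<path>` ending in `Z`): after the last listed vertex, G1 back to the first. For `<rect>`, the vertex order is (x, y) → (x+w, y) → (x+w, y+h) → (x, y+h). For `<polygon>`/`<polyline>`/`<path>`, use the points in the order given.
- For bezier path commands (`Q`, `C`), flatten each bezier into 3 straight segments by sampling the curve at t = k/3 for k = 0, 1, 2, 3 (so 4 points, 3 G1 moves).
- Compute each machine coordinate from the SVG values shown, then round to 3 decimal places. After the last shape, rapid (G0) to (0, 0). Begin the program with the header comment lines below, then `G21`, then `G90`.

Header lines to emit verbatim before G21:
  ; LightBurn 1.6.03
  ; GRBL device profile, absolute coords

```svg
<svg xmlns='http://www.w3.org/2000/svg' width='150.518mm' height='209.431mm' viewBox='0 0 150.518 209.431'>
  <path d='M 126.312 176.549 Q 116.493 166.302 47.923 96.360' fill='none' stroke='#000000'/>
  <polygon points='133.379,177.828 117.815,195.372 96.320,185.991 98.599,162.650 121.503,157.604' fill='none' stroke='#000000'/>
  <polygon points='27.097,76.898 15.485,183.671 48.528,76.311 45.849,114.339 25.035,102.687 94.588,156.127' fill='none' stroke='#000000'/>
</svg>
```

1 u = 1 mm; y_m = 209.431 − y.

[1] `<path>` quadratic bezier, #000000→score S606 F1778: (126.312,32.882) → (113.238,46.346) → (87.108,73.076) → (47.923,113.071)

[2] `<polygon>` regular polygon, #000000→score S606 F1778: (133.379,31.603) → (117.815,14.059) → (96.320,23.440) → (98.599,46.781) → (121.503,51.827) → (133.379,31.603) (closed)

[3] `<polygon>` closed polygon, #000000→score S606 F1778: (27.097,132.533) → (15.485,25.760) → (48.528,133.120) → (45.849,95.092) → (25.035,106.744) → (94.588,53.304) → (27.097,132.533) (closed)

; LightBurn 1.6.03
; GRBL device profile, absolute coords
G21
G90
G0 X126.312 Y32.882
M3 S606
G1 X113.238 Y46.346 F1778
G1 X87.108 Y73.076
G1 X47.923 Y113.071
G0 X133.379 Y31.603
M3 S606
G1 X117.815 Y14.059 F1778
G1 X96.320 Y23.440
G1 X98.599 Y46.781
G1 X121.503 Y51.827
G1 X133.379 Y31.603
G0 X27.097 Y132.533
M3 S606
G1 X15.485 Y25.760 F1778
G1 X48.528 Y133.120
G1 X45.849 Y95.092
G1 X25.035 Y106.744
G1 X94.588 Y53.304
G1 X27.097 Y132.533
M5
G0 X0.000 Y0.000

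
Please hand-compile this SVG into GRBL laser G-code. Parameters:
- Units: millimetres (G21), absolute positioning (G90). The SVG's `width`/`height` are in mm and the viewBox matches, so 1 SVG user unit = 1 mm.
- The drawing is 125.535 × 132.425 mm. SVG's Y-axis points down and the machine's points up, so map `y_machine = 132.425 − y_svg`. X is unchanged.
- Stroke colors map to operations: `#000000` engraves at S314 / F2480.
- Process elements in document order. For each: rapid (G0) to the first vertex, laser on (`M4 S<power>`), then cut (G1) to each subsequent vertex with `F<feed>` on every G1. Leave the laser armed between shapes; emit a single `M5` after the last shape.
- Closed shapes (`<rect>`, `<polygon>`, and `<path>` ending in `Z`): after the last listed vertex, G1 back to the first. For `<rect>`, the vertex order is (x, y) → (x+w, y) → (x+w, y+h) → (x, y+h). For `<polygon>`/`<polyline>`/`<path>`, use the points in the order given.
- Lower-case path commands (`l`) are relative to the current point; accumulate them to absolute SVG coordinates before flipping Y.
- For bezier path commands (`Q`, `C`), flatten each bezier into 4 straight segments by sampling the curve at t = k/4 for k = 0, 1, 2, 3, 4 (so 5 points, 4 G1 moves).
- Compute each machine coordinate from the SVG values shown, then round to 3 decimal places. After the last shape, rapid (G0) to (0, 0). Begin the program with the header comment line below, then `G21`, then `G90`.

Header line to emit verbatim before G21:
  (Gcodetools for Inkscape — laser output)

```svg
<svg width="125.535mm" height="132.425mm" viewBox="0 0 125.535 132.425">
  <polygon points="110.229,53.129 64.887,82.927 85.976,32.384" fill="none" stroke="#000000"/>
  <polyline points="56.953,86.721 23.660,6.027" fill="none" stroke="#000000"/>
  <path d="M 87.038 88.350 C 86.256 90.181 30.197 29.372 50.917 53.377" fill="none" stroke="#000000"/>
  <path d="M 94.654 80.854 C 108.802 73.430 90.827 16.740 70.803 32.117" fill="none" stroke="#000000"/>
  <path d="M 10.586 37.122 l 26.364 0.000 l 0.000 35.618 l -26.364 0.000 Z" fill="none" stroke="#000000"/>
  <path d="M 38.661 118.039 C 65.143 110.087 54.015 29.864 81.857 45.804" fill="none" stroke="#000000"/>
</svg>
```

(Gcodetools for Inkscape — laser output)
G21
G90
G0 X110.229 Y79.296
M4 S314
G1 X64.887 Y49.498 F2480
G1 X85.976 Y100.041 F2480
G1 X110.229 Y79.296 F2480
G0 X56.953 Y45.704
M4 S314
G1 X23.660 Y126.398 F2480
G0 X87.038 Y44.075
M4 S314
G1 X78.150 Y52.143 F2480
G1 X60.914 Y69.877 F2480
G1 X47.710 Y83.453 F2480
G1 X50.917 Y79.048 F2480
G0 X94.654 Y51.571
M4 S314
G1 X99.712 Y64.481 F2480
G1 X95.543 Y84.490 F2480
G1 X84.967 Y100.224 F2480
G1 X70.803 Y100.308 F2480
G0 X10.586 Y95.303
M4 S314
G1 X36.950 Y95.303 F2480
G1 X36.950 Y59.685 F2480
G1 X10.586 Y59.685 F2480
G1 X10.586 Y95.303 F2480
G0 X38.661 Y14.386
M4 S314
G1 X52.667 Y31.269 F2480
G1 X59.749 Y59.463 F2480
G1 X67.086 Y83.177 F2480
G1 X81.857 Y86.621 F2480
M5
G0 X0.000 Y0.000

Since the viewBox matches the mm dimensions, user units are millimetres directly. The only transform is the Y-flip y_m = 132.425 − y_svg.

Shape 1 is a closed polygon drawn with `<polygon>`. Its stroke #000000 means engrave at S314, F2480. After flipping Y the toolpath is (110.229,79.296) → (64.887,49.498) → (85.976,100.041) → (110.229,79.296), returning to the start.

Shape 2 is a line segment drawn with `<polyline>`. Its stroke #000000 means engrave at S314, F2480. After flipping Y the toolpath is (56.953,45.704) → (23.660,126.398).

Shape 3 is a cubic bezier drawn with `<path>`. Its stroke #000000 means engrave at S314, F2480. After flipping Y the toolpath is (87.038,44.075) → (78.150,52.143) → (60.914,69.877) → (47.710,83.453) → (50.917,79.048).

Shape 4 is a cubic bezier drawn with `<path>`. Its stroke #000000 means engrave at S314, F2480. After flipping Y the toolpath is (94.654,51.571) → (99.712,64.481) → (95.543,84.490) → (84.967,100.224) → (70.803,100.308).

Shape 5 is a rectangle drawn with `<path>`. Its stroke #000000 means engrave at S314, F2480. After flipping Y the toolpath is (10.586,95.303) → (36.950,95.303) → (36.950,59.685) → (10.586,59.685) → (10.586,95.303), returning to the start.

Shape 6 is a cubic bezier drawn with `<path>`. Its stroke #000000 means engrave at S314, F2480. After flipping Y the toolpath is (38.661,14.386) → (52.667,31.269) → (59.749,59.463) → (67.086,83.177) → (81.857,86.621).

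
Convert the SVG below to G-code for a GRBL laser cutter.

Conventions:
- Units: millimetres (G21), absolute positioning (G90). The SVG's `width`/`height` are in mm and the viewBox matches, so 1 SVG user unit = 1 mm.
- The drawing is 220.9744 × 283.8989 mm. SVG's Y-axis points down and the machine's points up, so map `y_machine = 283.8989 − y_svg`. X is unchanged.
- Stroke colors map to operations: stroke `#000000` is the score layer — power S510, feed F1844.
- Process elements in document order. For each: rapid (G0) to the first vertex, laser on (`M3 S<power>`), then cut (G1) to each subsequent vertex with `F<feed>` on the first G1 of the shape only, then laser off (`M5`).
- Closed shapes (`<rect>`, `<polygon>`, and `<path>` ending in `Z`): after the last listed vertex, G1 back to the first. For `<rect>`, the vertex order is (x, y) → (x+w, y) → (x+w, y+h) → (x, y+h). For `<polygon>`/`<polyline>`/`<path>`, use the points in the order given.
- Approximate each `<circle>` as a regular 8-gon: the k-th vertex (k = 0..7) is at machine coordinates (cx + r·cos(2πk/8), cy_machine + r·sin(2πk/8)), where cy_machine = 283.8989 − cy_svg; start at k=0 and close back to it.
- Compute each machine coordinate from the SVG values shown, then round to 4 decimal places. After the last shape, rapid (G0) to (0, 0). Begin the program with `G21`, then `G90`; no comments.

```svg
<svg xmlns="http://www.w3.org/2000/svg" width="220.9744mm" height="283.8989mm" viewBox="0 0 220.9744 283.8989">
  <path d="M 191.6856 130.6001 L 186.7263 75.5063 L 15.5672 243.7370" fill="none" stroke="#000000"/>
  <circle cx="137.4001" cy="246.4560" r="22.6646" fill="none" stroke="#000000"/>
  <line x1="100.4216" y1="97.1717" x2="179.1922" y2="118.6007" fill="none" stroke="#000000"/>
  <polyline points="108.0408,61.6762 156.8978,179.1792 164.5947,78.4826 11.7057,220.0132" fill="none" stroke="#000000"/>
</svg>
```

G21
G90
G0 X191.6856 Y153.2988
M3 S510
G1 X186.7263 Y208.3926 F1844
G1 X15.5672 Y40.1619
M5
G0 X160.0647 Y37.4429
M3 S510
G1 X153.4264 Y53.4692 F1844
G1 X137.4001 Y60.1075
G1 X121.3738 Y53.4692
G1 X114.7355 Y37.4429
G1 X121.3738 Y21.4166
G1 X137.4001 Y14.7783
G1 X153.4264 Y21.4166
G1 X160.0647 Y37.4429
M5
G0 X100.4216 Y186.7272
M3 S510
G1 X179.1922 Y165.2982 F1844
M5
G0 X108.0408 Y222.2227
M3 S510
G1 X156.8978 Y104.7197 F1844
G1 X164.5947 Y205.4163
G1 X11.7057 Y63.8857
M5
G0 X0.0000 Y0.0000

1 u = 1 mm; y_m = 283.8989 − y.

[1] `<path>` open polyline, #000000→score S510 F1844: (191.6856,153.2988) → (186.7263,208.3926) → (15.5672,40.1619)

[2] `<circle>` circle, #000000→score S510 F1844: (160.0647,37.4429) → (153.4264,53.4692) → (137.4001,60.1075) → (121.3738,53.4692) → (114.7355,37.4429) → (121.3738,21.4166) → (137.4001,14.7783) → (153.4264,21.4166) → (160.0647,37.4429) (closed)

[3] `<line>` line segment, #000000→score S510 F1844: (100.4216,186.7272) → (179.1922,165.2982)

[4] `<polyline>` open polyline, #000000→score S510 F1844: (108.0408,222.2227) → (156.8978,104.7197) → (164.5947,205.4163) → (11.7057,63.8857)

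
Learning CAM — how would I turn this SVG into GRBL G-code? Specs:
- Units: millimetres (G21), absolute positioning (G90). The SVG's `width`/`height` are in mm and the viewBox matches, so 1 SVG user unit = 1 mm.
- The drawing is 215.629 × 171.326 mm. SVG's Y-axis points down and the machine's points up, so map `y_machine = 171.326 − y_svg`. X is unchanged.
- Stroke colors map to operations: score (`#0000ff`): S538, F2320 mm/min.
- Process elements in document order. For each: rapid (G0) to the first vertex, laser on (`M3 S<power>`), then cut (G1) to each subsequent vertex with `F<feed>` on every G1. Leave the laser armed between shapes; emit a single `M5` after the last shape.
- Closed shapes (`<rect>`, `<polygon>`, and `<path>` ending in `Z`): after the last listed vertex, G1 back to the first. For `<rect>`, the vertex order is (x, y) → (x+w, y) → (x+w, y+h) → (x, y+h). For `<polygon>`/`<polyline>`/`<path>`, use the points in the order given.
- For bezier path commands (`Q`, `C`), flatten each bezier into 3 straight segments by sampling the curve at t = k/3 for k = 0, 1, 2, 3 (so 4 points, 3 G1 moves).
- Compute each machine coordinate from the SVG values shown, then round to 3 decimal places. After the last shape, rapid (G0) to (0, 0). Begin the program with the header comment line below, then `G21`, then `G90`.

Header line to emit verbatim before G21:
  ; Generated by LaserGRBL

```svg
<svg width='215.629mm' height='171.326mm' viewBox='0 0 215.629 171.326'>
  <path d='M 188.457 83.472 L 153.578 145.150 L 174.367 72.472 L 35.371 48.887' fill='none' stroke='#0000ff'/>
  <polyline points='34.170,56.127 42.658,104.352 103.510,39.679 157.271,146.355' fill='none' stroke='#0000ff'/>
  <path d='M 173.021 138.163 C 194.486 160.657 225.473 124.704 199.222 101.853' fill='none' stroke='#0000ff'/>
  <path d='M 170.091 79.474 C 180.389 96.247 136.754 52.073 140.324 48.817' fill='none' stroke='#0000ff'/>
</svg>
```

1 u = 1 mm; y_m = 171.326 − y.

[1] `<path>` open polyline, #0000ff→score S538 F2320: (188.457,87.854) → (153.578,26.176) → (174.367,98.854) → (35.371,122.439)

[2] `<polyline>` open polyline, #0000ff→score S538 F2320: (34.170,115.199) → (42.658,66.974) → (103.510,131.647) → (157.271,24.971)

[3] `<path>` cubic bezier, #0000ff→score S538 F2320: (173.021,33.163) → (195.187,27.501) → (208.866,44.905) → (199.222,69.473)

[4] `<path>` cubic bezier, #0000ff→score S538 F2320: (170.091,91.852) → (166.157,91.622) → (148.743,109.386) → (140.324,122.509)

; Generated by LaserGRBL
G21
G90
G0 X188.457 Y87.854
M3 S538
G1 X153.578 Y26.176 F2320
G1 X174.367 Y98.854 F2320
G1 X35.371 Y122.439 F2320
G0 X34.170 Y115.199
M3 S538
G1 X42.658 Y66.974 F2320
G1 X103.510 Y131.647 F2320
G1 X157.271 Y24.971 F2320
G0 X173.021 Y33.163
M3 S538
G1 X195.187 Y27.501 F2320
G1 X208.866 Y44.905 F2320
G1 X199.222 Y69.473 F2320
G0 X170.091 Y91.852
M3 S538
G1 X166.157 Y91.622 F2320
G1 X148.743 Y109.386 F2320
G1 X140.324 Y122.509 F2320
M5
G0 X0.000 Y0.000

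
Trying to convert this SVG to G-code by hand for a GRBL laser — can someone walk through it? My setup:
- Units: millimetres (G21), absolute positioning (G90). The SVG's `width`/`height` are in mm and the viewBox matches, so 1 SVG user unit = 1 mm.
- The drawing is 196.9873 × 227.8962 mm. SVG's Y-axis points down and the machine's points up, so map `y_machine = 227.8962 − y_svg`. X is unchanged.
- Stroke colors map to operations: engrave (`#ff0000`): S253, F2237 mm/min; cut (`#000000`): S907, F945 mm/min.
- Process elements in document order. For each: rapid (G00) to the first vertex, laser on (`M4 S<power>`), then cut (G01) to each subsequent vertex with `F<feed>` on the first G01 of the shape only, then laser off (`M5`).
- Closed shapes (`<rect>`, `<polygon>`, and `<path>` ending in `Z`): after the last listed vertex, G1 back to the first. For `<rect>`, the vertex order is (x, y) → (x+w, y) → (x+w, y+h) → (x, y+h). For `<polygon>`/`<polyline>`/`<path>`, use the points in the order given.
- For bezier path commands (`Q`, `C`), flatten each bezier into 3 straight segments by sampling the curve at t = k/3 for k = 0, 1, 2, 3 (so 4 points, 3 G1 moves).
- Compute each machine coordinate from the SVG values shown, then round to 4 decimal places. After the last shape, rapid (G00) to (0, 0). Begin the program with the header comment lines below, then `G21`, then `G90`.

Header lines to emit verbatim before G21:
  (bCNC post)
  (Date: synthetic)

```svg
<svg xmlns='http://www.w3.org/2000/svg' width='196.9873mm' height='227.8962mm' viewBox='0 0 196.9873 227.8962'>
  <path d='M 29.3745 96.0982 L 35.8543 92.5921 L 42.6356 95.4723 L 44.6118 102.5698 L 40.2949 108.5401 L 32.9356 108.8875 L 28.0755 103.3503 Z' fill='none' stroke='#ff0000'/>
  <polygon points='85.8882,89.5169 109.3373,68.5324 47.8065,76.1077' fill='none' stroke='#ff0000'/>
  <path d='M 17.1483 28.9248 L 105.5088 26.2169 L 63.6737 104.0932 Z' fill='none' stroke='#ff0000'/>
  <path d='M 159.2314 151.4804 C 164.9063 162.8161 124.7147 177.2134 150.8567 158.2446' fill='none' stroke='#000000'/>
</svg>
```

Since the viewBox matches the mm dimensions, user units are millimetres directly. The only transform is the Y-flip y_m = 227.8962 − y_svg.

Shape 1 is a regular polygon drawn with `<path>`. Its stroke #ff0000 means engrave at S253, F2237. After flipping Y the toolpath is (29.3745,131.7980) → (35.8543,135.3041) → (42.6356,132.4239) → (44.6118,125.3264) → (40.2949,119.3561) → (32.9356,119.0087) → (28.0755,124.5459) → (29.3745,131.7980), returning to the start.

Shape 2 is a closed polygon drawn with `<polygon>`. Its stroke #ff0000 means engrave at S253, F2237. After flipping Y the toolpath is (85.8882,138.3793) → (109.3373,159.3638) → (47.8065,151.7885) → (85.8882,138.3793), returning to the start.

Shape 3 is a regular polygon drawn with `<path>`. Its stroke #ff0000 means engrave at S253, F2237. After flipping Y the toolpath is (17.1483,198.9714) → (105.5088,201.6793) → (63.6737,123.8030) → (17.1483,198.9714), returning to the start.

Shape 4 is a cubic bezier drawn with `<path>`. Its stroke #000000 means cut at S907, F945. After flipping Y the toolpath is (159.2314,76.4158) → (153.7730,65.4087) → (142.6703,60.4557) → (150.8567,69.6516).

(bCNC post)
(Date: synthetic)
G21
G90
G00 X29.3745 Y131.7980
M4 S253
G01 X35.8543 Y135.3041 F2237
G01 X42.6356 Y132.4239
G01 X44.6118 Y125.3264
G01 X40.2949 Y119.3561
G01 X32.9356 Y119.0087
G01 X28.0755 Y124.5459
G01 X29.3745 Y131.7980
M5
G00 X85.8882 Y138.3793
M4 S253
G01 X109.3373 Y159.3638 F2237
G01 X47.8065 Y151.7885
G01 X85.8882 Y138.3793
M5
G00 X17.1483 Y198.9714
M4 S253
G01 X105.5088 Y201.6793 F2237
G01 X63.6737 Y123.8030
G01 X17.1483 Y198.9714
M5
G00 X159.2314 Y76.4158
M4 S907
G01 X153.7730 Y65.4087 F945
G01 X142.6703 Y60.4557
G01 X150.8567 Y69.6516
M5
G00 X0.0000 Y0.0000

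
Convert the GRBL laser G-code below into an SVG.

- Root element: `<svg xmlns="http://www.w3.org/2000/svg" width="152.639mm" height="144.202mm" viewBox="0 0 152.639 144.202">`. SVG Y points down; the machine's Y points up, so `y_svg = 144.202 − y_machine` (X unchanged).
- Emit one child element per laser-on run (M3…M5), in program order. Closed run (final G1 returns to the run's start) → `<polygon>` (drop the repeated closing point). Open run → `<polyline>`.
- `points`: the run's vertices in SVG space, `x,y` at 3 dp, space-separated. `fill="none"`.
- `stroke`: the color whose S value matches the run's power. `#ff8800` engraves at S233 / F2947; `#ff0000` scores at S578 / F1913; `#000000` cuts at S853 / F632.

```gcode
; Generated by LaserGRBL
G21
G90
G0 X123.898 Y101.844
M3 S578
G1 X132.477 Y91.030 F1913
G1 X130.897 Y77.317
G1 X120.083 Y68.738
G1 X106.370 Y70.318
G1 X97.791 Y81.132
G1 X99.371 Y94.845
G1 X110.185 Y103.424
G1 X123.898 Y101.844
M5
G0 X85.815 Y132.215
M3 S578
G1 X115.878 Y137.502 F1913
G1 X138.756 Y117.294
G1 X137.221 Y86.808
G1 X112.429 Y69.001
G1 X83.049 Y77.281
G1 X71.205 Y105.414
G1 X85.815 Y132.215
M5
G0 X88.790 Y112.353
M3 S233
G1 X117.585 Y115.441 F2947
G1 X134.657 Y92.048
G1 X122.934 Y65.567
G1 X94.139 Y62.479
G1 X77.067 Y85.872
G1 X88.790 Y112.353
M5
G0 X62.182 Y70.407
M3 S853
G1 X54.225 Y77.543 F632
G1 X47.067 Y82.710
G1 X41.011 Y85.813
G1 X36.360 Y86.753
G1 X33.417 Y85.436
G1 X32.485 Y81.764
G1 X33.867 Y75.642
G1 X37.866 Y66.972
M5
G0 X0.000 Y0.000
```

y_svg = 144.202 − y_m.

[1] S578→`#ff0000` (score); closed run; points: 123.898,42.358 132.477,53.172 130.897,66.885 120.083,75.464 106.370,73.884 97.791,63.070 99.371,49.357 110.185,40.778

[2] S578→`#ff0000` (score); closed run; points: 85.815,11.987 115.878,6.700 138.756,26.908 137.221,57.394 112.429,75.201 83.049,66.921 71.205,38.788

[3] S233→`#ff8800` (engrave); closed run; points: 88.790,31.849 117.585,28.761 134.657,52.154 122.934,78.635 94.139,81.723 77.067,58.330

[4] S853→`#000000` (cut); open run; points: 62.182,73.795 54.225,66.659 47.067,61.492 41.011,58.389 36.360,57.449 33.417,58.766 32.485,62.438 33.867,68.560 37.866,77.230

<svg xmlns="http://www.w3.org/2000/svg" width="152.639mm" height="144.202mm" viewBox="0 0 152.639 144.202">
  <polygon points="123.898,42.358 132.477,53.172 130.897,66.885 120.083,75.464 106.370,73.884 97.791,63.070 99.371,49.357 110.185,40.778" fill="none" stroke="#ff0000"/>
  <polygon points="85.815,11.987 115.878,6.700 138.756,26.908 137.221,57.394 112.429,75.201 83.049,66.921 71.205,38.788" fill="none" stroke="#ff0000"/>
  <polygon points="88.790,31.849 117.585,28.761 134.657,52.154 122.934,78.635 94.139,81.723 77.067,58.330" fill="none" stroke="#ff8800"/>
  <polyline points="62.182,73.795 54.225,66.659 47.067,61.492 41.011,58.389 36.360,57.449 33.417,58.766 32.485,62.438 33.867,68.560 37.866,77.230" fill="none" stroke="#000000"/>
</svg>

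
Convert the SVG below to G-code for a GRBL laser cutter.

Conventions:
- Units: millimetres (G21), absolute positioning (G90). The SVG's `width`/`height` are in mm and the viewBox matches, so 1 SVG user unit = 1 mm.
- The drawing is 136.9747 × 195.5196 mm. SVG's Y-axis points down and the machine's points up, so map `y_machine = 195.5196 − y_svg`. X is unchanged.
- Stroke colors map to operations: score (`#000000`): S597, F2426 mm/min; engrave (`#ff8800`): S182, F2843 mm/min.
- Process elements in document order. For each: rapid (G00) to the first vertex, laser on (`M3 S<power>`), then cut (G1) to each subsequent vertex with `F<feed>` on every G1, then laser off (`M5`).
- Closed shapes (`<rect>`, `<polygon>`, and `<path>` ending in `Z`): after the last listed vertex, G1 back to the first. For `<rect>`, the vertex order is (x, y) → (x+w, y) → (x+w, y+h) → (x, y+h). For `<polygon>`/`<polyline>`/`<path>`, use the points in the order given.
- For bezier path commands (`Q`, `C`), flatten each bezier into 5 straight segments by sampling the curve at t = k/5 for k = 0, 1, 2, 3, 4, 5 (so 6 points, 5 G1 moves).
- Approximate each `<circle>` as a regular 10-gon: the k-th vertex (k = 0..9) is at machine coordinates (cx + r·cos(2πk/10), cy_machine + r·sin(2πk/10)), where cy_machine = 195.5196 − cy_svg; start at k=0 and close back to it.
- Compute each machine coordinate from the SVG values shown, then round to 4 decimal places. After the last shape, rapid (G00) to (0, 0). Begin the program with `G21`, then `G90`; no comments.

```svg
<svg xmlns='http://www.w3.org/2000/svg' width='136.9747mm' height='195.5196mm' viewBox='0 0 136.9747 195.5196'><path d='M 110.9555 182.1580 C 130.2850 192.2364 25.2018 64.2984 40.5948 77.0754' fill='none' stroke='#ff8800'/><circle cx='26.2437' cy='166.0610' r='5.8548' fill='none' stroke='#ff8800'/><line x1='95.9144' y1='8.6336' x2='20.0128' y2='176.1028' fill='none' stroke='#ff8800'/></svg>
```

Since the viewBox matches the mm dimensions, user units are millimetres directly. The only transform is the Y-flip y_m = 195.5196 − y_svg.

Shape 1 is a cubic bezier drawn with `<path>`. Its stroke #ff8800 means engrave at S182, F2843. After flipping Y the toolpath is (110.9555,13.3616) → (109.5828,21.6467) → (90.1057,49.6766) → (64.2789,84.0722) → (43.8570,111.4545) → (40.5948,118.4442).

Shape 2 is a circle drawn with `<circle>`. Its stroke #ff8800 means engrave at S182, F2843. After flipping Y the toolpath is (32.0985,29.4586) → (30.9803,32.9000) → (28.0529,35.0268) → (24.4345,35.0268) → (21.5071,32.9000) → (20.3889,29.4586) → (21.5071,26.0172) → (24.4345,23.8904) → (28.0529,23.8904) → (30.9803,26.0172) → (32.0985,29.4586), returning to the start.

Shape 3 is a line segment drawn with `<line>`. Its stroke #ff8800 means engrave at S182, F2843. After flipping Y the toolpath is (95.9144,186.8860) → (20.0128,19.4168).

G21
G90
G00 X110.9555 Y13.3616
M3 S182
G1 X109.5828 Y21.6467 F2843
G1 X90.1057 Y49.6766 F2843
G1 X64.2789 Y84.0722 F2843
G1 X43.8570 Y111.4545 F2843
G1 X40.5948 Y118.4442 F2843
M5
G00 X32.0985 Y29.4586
M3 S182
G1 X30.9803 Y32.9000 F2843
G1 X28.0529 Y35.0268 F2843
G1 X24.4345 Y35.0268 F2843
G1 X21.5071 Y32.9000 F2843
G1 X20.3889 Y29.4586 F2843
G1 X21.5071 Y26.0172 F2843
G1 X24.4345 Y23.8904 F2843
G1 X28.0529 Y23.8904 F2843
G1 X30.9803 Y26.0172 F2843
G1 X32.0985 Y29.4586 F2843
M5
G00 X95.9144 Y186.8860
M3 S182
G1 X20.0128 Y19.4168 F2843
M5
G00 X0.0000 Y0.0000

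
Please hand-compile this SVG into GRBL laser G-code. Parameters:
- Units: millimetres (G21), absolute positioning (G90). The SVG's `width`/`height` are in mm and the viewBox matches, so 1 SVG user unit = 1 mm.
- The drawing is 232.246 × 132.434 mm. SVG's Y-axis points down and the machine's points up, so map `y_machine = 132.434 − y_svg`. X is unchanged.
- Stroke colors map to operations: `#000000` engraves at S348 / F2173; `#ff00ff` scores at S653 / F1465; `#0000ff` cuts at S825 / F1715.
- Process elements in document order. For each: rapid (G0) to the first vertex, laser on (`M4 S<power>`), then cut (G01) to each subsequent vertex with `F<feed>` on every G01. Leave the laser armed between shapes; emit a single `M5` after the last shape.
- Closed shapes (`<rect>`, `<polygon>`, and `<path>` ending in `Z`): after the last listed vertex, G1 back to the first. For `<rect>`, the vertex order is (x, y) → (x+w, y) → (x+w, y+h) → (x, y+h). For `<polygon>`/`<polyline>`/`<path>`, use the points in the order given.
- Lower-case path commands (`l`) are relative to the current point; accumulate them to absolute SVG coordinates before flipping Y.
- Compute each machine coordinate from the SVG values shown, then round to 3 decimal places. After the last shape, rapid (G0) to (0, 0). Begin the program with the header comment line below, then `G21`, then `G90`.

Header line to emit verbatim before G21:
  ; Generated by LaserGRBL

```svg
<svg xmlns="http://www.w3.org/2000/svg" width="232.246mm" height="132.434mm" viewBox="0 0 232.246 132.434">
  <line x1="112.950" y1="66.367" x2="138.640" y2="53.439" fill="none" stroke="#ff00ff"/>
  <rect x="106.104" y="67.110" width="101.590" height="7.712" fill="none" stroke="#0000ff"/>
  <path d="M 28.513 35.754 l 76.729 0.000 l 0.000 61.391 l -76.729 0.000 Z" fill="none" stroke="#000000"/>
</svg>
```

; Generated by LaserGRBL
G21
G90
G0 X112.950 Y66.067
M4 S653
G01 X138.640 Y78.995 F1465
G0 X106.104 Y65.324
M4 S825
G01 X207.694 Y65.324 F1715
G01 X207.694 Y57.612 F1715
G01 X106.104 Y57.612 F1715
G01 X106.104 Y65.324 F1715
G0 X28.513 Y96.680
M4 S348
G01 X105.242 Y96.680 F2173
G01 X105.242 Y35.289 F2173
G01 X28.513 Y35.289 F2173
G01 X28.513 Y96.680 F2173
M5
G0 X0.000 Y0.000

1 u = 1 mm; y_m = 132.434 − y.

[1] `<line>` line segment, #ff00ff→score S653 F1465: (112.950,66.067) → (138.640,78.995)

[2] `<rect>` rectangle, #0000ff→cut S825 F1715: (106.104,65.324) → (207.694,65.324) → (207.694,57.612) → (106.104,57.612) → (106.104,65.324) (closed)

[3] `<path>` rectangle, #000000→engrave S348 F2173: (28.513,96.680) → (105.242,96.680) → (105.242,35.289) → (28.513,35.289) → (28.513,96.680) (closed)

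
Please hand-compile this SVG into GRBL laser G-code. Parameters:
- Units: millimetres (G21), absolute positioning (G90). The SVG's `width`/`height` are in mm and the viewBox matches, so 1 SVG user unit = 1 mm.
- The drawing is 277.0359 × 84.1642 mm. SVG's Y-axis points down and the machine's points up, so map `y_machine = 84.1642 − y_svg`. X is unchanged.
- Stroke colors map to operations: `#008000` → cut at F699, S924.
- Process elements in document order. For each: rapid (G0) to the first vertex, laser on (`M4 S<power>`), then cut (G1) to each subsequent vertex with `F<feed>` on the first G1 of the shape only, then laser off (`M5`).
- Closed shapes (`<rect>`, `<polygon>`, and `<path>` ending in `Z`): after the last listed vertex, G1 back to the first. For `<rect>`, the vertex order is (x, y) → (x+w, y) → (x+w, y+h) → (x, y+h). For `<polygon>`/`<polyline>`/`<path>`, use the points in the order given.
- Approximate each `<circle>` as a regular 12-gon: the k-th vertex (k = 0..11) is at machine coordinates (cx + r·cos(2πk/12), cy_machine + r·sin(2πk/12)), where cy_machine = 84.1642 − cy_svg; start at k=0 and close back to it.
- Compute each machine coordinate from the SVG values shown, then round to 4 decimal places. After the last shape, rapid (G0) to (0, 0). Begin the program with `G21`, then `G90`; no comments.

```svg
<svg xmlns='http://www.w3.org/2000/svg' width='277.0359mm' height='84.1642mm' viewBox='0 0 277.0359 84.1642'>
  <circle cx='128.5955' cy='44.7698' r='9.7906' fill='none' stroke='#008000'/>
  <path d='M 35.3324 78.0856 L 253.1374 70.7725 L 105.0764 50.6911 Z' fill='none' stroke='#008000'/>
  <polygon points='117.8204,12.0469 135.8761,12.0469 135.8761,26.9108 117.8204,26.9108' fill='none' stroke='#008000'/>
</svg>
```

G21
G90
G0 X138.3861 Y39.3944
M4 S924
G1 X137.0744 Y44.2897 F699
G1 X133.4908 Y47.8733
G1 X128.5955 Y49.1850
G1 X123.7002 Y47.8733
G1 X120.1166 Y44.2897
G1 X118.8049 Y39.3944
G1 X120.1166 Y34.4991
G1 X123.7002 Y30.9155
G1 X128.5955 Y29.6038
G1 X133.4908 Y30.9155
G1 X137.0744 Y34.4991
G1 X138.3861 Y39.3944
M5
G0 X35.3324 Y6.0786
M4 S924
G1 X253.1374 Y13.3917 F699
G1 X105.0764 Y33.4731
G1 X35.3324 Y6.0786
M5
G0 X117.8204 Y72.1173
M4 S924
G1 X135.8761 Y72.1173 F699
G1 X135.8761 Y57.2534
G1 X117.8204 Y57.2534
G1 X117.8204 Y72.1173
M5
G0 X0.0000 Y0.0000

1 u = 1 mm; y_m = 84.1642 − y.

[1] `<circle>` circle, #008000→cut S924 F699: (138.3861,39.3944) → (137.0744,44.2897) → (133.4908,47.8733) → (128.5955,49.1850) → (123.7002,47.8733) → (120.1166,44.2897) → (118.8049,39.3944) → (120.1166,34.4991) → (123.7002,30.9155) → (128.5955,29.6038) → (133.4908,30.9155) → (137.0744,34.4991) → (138.3861,39.3944) (closed)

[2] `<path>` closed polygon, #008000→cut S924 F699: (35.3324,6.0786) → (253.1374,13.3917) → (105.0764,33.4731) → (35.3324,6.0786) (closed)

[3] `<polygon>` rectangle, #008000→cut S924 F699: (117.8204,72.1173) → (135.8761,72.1173) → (135.8761,57.2534) → (117.8204,57.2534) → (117.8204,72.1173) (closed)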